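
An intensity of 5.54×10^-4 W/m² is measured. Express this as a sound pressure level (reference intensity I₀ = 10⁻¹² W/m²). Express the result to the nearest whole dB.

87 dB

L = 10·log₁₀(I/I₀) = 10·log₁₀(5.54×10^-4/10⁻¹²) = 10·log₁₀(5.54×10^8).
L = 10·(0.7435 + 8) = 87.44 dB.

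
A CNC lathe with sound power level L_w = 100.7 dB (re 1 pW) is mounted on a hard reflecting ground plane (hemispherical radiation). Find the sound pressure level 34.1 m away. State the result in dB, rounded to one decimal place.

62.1 dB

Free-field hemispherical radiation: L_p = L_w − 10·log₁₀(2π·r²), r = 34.1 m.
2π·r² = 7306 m², 10·log₁₀ of that is 38.637 dB.
L_p = 100.7 − 38.637 = 62.06 dB.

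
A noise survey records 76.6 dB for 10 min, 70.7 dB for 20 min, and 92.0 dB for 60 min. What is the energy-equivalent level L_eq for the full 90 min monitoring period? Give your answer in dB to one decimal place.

Weight each interval's intensity by its duration and average over T = 90 min:
Σ tᵢ·10^(Lᵢ/10) = 10·10^(76.6/10) + 20·10^(70.7/10) + 60·10^(92.0/10) = 9.579e+10.
L_eq = 10·log₁₀(9.579e+10/90) = 90.27 dB.

90.3 dB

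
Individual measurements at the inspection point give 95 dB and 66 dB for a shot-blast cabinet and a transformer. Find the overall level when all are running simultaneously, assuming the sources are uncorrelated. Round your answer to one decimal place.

95.0 dB

For uncorrelated sources the intensities add, so convert each level to linear form, sum, and take 10·log₁₀ of the total.
Σ 10^(L/10) = 10^(95/10) + 10^(66/10) = 3.166e+09.
L_total = 10·log₁₀(3.166e+09) = 95.01 dB.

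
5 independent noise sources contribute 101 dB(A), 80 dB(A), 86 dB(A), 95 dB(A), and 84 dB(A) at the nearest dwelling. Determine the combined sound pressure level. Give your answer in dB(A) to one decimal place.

102.2 dB(A)

Incoherent sources combine by intensity addition: L_total = 10·log₁₀(Σ 10^(L_i/10)).
Σ 10^(L/10) = 10^(101/10) + 10^(80/10) + 10^(86/10) + 10^(95/10) + 10^(84/10) = 1.650e+10.
L_total = 10·log₁₀(1.650e+10) = 102.18 dB(A).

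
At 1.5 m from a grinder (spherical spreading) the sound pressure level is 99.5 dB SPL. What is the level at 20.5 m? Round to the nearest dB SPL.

77 dB SPL

For a point source, L₂ = L₁ − 20·log₁₀(r₂/r₁).
L₂ = 99.5 − 20·log₁₀(20.5/1.5) = 99.5 − 22.713 = 76.79 dB SPL.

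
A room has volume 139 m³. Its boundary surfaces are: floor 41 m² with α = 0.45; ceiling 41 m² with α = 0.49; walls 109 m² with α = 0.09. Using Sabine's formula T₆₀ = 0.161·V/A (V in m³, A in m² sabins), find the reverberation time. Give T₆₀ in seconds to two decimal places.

0.46 s

Total absorption A = 41·0.45 + 41·0.49 + 109·0.09 = 48.35 m² sabins.
T₆₀ = 0.161 × 139 / 48.35 = 0.463 s.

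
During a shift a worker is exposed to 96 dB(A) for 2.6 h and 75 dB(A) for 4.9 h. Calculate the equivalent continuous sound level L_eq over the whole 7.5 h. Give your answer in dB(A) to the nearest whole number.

The energy average is taken in the linear domain: L_eq = 10·log₁₀[(Σ tᵢ·10^(Lᵢ/10))/T], T = 7.5 h.
Σ tᵢ·10^(Lᵢ/10) = 2.6·10^(96/10) + 4.9·10^(75/10) = 1.051e+10.
L_eq = 10·log₁₀(1.051e+10/7.5) = 91.46 dB(A).

91 dB(A)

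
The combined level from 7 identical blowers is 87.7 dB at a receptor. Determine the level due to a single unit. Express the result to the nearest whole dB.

Dividing the total intensity by 7 lowers the level by 10·log₁₀ 7 = 8.451 dB: L₁ = 87.7 − 8.451.

79 dB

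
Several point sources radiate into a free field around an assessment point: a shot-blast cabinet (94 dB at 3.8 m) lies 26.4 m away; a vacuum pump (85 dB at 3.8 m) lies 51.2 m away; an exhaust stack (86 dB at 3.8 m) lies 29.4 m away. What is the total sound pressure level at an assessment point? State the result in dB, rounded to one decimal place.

Apply inverse-square spreading to bring every level to the receiver, then sum 10^(L/10).
shot-blast cabinet: 94 − 20·log₁₀(26.4/3.8) = 94 − 16.84 = 77.16 dB.
vacuum pump: 85 − 20·log₁₀(51.2/3.8) = 85 − 22.59 = 62.41 dB.
exhaust stack: 86 − 20·log₁₀(29.4/3.8) = 86 − 17.77 = 68.23 dB.
Σ 10^(L/10) = 6.044e+07 → L_total = 10·log₁₀(6.044e+07) = 77.81 dB.

77.8 dB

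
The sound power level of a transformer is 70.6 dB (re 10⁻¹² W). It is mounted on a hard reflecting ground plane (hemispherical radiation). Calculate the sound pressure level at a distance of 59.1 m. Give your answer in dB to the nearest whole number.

The power spreads over a hemisphere of area 2π·r², so L_p = L_w − 10·log₁₀(2π·r²).
2π·r² = 2.195e+04 m², 10·log₁₀ of that is 43.414 dB.
L_p = 70.6 − 43.414 = 27.19 dB.

27 dB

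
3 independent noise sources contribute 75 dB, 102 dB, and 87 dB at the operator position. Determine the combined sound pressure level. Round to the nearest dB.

For uncorrelated sources the intensities add, so convert each level to linear form, sum, and take 10·log₁₀ of the total.
Σ 10^(L/10) = 10^(75/10) + 10^(102/10) + 10^(87/10) = 1.638e+10.
L_total = 10·log₁₀(1.638e+10) = 102.14 dB.

102 dB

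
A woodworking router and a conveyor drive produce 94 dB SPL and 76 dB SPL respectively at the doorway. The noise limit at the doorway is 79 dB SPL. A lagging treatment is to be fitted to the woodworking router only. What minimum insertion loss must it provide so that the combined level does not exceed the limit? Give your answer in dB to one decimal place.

Everything except the woodworking router sums to 10^(76/10) = 3.981e+07 in linear terms, 76.00 dB SPL.
The limit corresponds to 10^(79/10) = 7.943e+07; subtracting the fixed part leaves 3.962e+07 for the woodworking router, i.e. 75.98 dB SPL.
So the woodworking router must be reduced from 94 to 75.98 dB SPL: IL = 18.02 dB.

18.0 dB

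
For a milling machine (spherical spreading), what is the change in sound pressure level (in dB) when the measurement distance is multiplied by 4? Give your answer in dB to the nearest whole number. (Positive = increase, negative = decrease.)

Point-source spreading: ΔL = −20·log₁₀(r₂/r₁).
ΔL = −20·log₁₀(4) = -12.04 dB.

-12 dB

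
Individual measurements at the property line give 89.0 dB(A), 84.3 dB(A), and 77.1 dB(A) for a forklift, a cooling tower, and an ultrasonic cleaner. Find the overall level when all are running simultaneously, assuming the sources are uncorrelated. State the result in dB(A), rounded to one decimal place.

90.5 dB(A)

Incoherent sources combine by intensity addition: L_total = 10·log₁₀(Σ 10^(L_i/10)).
Σ 10^(L/10) = 10^(89.0/10) + 10^(84.3/10) + 10^(77.1/10) = 1.115e+09.
L_total = 10·log₁₀(1.115e+09) = 90.47 dB(A).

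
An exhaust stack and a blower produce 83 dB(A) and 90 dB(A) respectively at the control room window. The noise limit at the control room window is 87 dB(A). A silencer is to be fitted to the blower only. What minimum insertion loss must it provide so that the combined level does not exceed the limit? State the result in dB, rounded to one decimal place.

5.2 dB

Fixed contribution from the other source: Σ 10^(L/10) = 10^(83/10) = 1.995e+08 (83.00 dB(A)).
To meet 87 dB(A) overall, the treated blower may contribute at most 10^(87/10) − 1.995e+08 = 3.017e+08, i.e. 84.80 dB(A).
Required insertion loss = 90 − 84.80 = 5.20 dB.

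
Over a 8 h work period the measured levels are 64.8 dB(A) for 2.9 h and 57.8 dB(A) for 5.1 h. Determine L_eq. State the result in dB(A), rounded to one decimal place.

The energy average is taken in the linear domain: L_eq = 10·log₁₀[(Σ tᵢ·10^(Lᵢ/10))/T], T = 8 h.
Σ tᵢ·10^(Lᵢ/10) = 2.9·10^(64.8/10) + 5.1·10^(57.8/10) = 1.183e+07.
L_eq = 10·log₁₀(1.183e+07/8) = 61.70 dB(A).

61.7 dB(A)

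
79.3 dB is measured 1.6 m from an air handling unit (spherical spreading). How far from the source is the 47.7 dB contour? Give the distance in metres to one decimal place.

60.8 m

For a point source L₁ − L₂ = 20·log₁₀(r₂/r₁), so r₂ = r₁·10^((L₁−L₂)/20).
r₂ = 1.6·10^((79.3−47.7)/20) = 1.6·10^(31.6/20) = 60.83 m.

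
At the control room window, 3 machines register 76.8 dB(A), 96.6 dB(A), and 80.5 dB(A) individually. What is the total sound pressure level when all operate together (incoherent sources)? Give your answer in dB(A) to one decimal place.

Incoherent sources combine by intensity addition: L_total = 10·log₁₀(Σ 10^(L_i/10)).
Σ 10^(L/10) = 10^(76.8/10) + 10^(96.6/10) + 10^(80.5/10) = 4.731e+09.
L_total = 10·log₁₀(4.731e+09) = 96.75 dB(A).

96.7 dB(A)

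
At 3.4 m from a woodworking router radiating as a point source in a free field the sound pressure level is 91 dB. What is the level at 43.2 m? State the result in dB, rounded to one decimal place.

68.9 dB

Point-source attenuation: ΔL = 20·log₁₀(r₂/r₁) = 20·log₁₀(43.2/3.4) = 22.080 dB.
L₂ = 91 − 20·log₁₀(43.2/3.4) = 91 − 22.080 = 68.92 dB.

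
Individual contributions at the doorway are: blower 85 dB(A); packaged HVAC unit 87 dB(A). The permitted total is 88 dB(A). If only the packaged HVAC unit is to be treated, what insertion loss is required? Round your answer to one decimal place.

2.0 dB

The untreated sources together contribute 10^(85/10) = 3.162e+08, i.e. 85.00 dB(A).
To meet 88 dB(A) overall, the treated packaged HVAC unit may contribute at most 10^(88/10) − 3.162e+08 = 3.147e+08, i.e. 84.98 dB(A).
So the packaged HVAC unit must be reduced from 87 to 84.98 dB(A): IL = 2.02 dB.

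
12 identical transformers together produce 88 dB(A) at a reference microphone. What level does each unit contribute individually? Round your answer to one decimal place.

77.2 dB(A)

12 equal contributions raise the level by 10·log₁₀ 12 = 10.792 dB, so each unit alone gives 88 − 10.792.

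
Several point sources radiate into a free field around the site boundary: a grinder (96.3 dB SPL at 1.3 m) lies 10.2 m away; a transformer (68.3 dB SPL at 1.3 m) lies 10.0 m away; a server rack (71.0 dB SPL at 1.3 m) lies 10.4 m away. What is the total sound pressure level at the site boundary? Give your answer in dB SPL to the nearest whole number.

78 dB SPL

Apply inverse-square spreading to bring every level to the receiver, then sum 10^(L/10).
grinder: 96.3 − 20·log₁₀(10.2/1.3) = 96.3 − 17.89 = 78.41 dB SPL.
transformer: 68.3 − 20·log₁₀(10.0/1.3) = 68.3 − 17.72 = 50.58 dB SPL.
server rack: 71.0 − 20·log₁₀(10.4/1.3) = 71.0 − 18.06 = 52.94 dB SPL.
Σ 10^(L/10) = 6.960e+07 → L_total = 10·log₁₀(6.960e+07) = 78.43 dB SPL.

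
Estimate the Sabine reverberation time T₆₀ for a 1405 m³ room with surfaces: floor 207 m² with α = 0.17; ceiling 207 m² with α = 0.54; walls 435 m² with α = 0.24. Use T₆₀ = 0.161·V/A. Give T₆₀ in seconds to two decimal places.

0.90 s

Total absorption A = 207·0.17 + 207·0.54 + 435·0.24 = 251.37 m² sabins.
T₆₀ = 0.161 × 1405 / 251.37 = 0.900 s.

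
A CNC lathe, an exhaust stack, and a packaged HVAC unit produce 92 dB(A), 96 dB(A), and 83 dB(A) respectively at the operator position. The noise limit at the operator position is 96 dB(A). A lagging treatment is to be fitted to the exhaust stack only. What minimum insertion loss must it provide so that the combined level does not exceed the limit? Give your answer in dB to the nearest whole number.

The untreated sources together contribute 10^(92/10) + 10^(83/10) = 1.784e+09, i.e. 92.51 dB(A).
To meet 96 dB(A) overall, the treated exhaust stack may contribute at most 10^(96/10) − 1.784e+09 = 2.197e+09, i.e. 93.42 dB(A).
Required insertion loss = 96 − 93.42 = 2.58 dB.

3 dB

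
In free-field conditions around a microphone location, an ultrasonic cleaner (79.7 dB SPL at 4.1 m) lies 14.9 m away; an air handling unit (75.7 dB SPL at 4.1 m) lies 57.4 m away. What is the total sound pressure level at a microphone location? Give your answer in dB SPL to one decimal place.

Propagate each source to the receiver with L = L_ref − 20·log₁₀(r/r_ref), then add intensities.
ultrasonic cleaner: 79.7 − 20·log₁₀(14.9/4.1) = 79.7 − 11.21 = 68.49 dB SPL.
air handling unit: 75.7 − 20·log₁₀(57.4/4.1) = 75.7 − 22.92 = 52.78 dB SPL.
Σ 10^(L/10) = 7.256e+06 → L_total = 10·log₁₀(7.256e+06) = 68.61 dB SPL.

68.6 dB SPL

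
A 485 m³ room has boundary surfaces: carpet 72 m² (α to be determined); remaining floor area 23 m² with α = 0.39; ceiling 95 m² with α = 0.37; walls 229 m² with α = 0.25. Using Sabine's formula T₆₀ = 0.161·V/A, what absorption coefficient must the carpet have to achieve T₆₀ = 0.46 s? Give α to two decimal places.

A = 0.161·V/T₆₀ = 0.161·485/0.46 = 169.75 m² sabins.
Absorption from the other surfaces = 23·0.39 + 95·0.37 + 229·0.25 = 101.37 m², so the carpet must supply 68.38 m² over 72 m².
α = 68.38/72 = 0.950.

0.95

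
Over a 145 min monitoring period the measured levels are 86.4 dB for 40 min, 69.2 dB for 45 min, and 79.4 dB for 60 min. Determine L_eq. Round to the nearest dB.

82 dB

Weight each interval's intensity by its duration and average over T = 145 min:
Σ tᵢ·10^(Lᵢ/10) = 40·10^(86.4/10) + 45·10^(69.2/10) + 60·10^(79.4/10) = 2.306e+10.
L_eq = 10·log₁₀(2.306e+10/145) = 82.02 dB.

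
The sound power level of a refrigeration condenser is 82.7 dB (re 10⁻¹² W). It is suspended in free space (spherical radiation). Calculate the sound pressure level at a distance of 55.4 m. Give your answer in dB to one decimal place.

36.8 dB

L_p = L_w − 10·log₁₀(4π·r²) with r = 55.4 m.
4π·r² = 3.857e+04 m², 10·log₁₀ of that is 45.862 dB.
L_p = 82.7 − 45.862 = 36.84 dB.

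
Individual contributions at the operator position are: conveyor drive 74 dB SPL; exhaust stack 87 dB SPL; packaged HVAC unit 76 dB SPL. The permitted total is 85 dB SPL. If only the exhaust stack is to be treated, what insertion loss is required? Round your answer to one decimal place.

3.0 dB

Fixed contribution from the other sources: Σ 10^(L/10) = 10^(74/10) + 10^(76/10) = 6.493e+07 (78.12 dB SPL).
To meet 85 dB SPL overall, the treated exhaust stack may contribute at most 10^(85/10) − 6.493e+07 = 2.513e+08, i.e. 84.00 dB SPL.
Required insertion loss = 87 − 84.00 = 3.00 dB.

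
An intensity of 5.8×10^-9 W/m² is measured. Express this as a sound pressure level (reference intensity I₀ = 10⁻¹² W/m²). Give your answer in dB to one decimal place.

Dividing by I₀ shifts the exponent by 12: I/I₀ = 5.8×10^3.
L = 10·(0.7634 + 3) = 37.63 dB.

37.6 dB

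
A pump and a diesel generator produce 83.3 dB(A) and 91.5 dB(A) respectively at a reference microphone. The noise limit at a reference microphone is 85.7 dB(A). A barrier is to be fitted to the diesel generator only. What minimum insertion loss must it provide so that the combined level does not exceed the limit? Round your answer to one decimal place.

9.5 dB

Fixed contribution from the other source: Σ 10^(L/10) = 10^(83.3/10) = 2.138e+08 (83.30 dB(A)).
To meet 85.7 dB(A) overall, the treated diesel generator may contribute at most 10^(85.7/10) − 2.138e+08 = 1.577e+08, i.e. 81.98 dB(A).
So the diesel generator must be reduced from 91.5 to 81.98 dB(A): IL = 9.52 dB.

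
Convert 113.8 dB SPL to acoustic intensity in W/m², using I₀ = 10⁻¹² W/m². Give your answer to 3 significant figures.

I/I₀ = 10^(113.8/10) = 2.399e+11, so I = 2.399e+11 × 10⁻¹² W/m².

0.240 W/m²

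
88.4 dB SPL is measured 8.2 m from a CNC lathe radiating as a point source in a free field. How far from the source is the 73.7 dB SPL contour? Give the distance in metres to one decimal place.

44.5 m

For a point source L₁ − L₂ = 20·log₁₀(r₂/r₁), so r₂ = r₁·10^((L₁−L₂)/20).
r₂ = 8.2·10^((88.4−73.7)/20) = 8.2·10^(14.7/20) = 44.55 m.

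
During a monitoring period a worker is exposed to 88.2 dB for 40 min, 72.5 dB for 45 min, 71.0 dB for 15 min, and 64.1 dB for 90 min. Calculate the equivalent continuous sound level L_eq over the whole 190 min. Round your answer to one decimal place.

Weight each interval's intensity by its duration and average over T = 190 min:
Σ tᵢ·10^(Lᵢ/10) = 40·10^(88.2/10) + 45·10^(72.5/10) + 15·10^(71.0/10) + 90·10^(64.1/10) = 2.765e+10.
L_eq = 10·log₁₀(2.765e+10/190) = 81.63 dB.

81.6 dB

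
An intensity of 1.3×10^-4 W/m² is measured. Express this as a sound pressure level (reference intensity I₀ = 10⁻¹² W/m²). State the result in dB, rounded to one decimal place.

I/I₀ = 1.3×10^-4/10⁻¹² = 1.3×10^8, and L = 10·log₁₀(I/I₀).
L = 10·(0.1139 + 8) = 81.14 dB.

81.1 dB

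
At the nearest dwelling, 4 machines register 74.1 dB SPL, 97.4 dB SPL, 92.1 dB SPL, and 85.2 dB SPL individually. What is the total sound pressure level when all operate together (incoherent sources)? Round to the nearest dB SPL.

99 dB SPL

For uncorrelated sources the intensities add, so convert each level to linear form, sum, and take 10·log₁₀ of the total.
Σ 10^(L/10) = 10^(74.1/10) + 10^(97.4/10) + 10^(92.1/10) + 10^(85.2/10) = 7.474e+09.
L_total = 10·log₁₀(7.474e+09) = 98.74 dB SPL.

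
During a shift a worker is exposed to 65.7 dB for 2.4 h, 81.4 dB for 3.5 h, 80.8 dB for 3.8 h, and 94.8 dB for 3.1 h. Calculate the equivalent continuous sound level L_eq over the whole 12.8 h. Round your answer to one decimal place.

89.1 dB

L_eq = 10·log₁₀[(1/T)·Σ tᵢ·10^(Lᵢ/10)] with T = 12.8 h.
Σ tᵢ·10^(Lᵢ/10) = 2.4·10^(65.7/10) + 3.5·10^(81.4/10) + 3.8·10^(80.8/10) + 3.1·10^(94.8/10) = 1.031e+10.
L_eq = 10·log₁₀(1.031e+10/12.8) = 89.06 dB.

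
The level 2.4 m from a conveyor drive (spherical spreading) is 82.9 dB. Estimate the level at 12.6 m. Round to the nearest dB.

68 dB

Point-source attenuation: ΔL = 20·log₁₀(r₂/r₁) = 20·log₁₀(12.6/2.4) = 14.403 dB.
L₂ = 82.9 − 20·log₁₀(12.6/2.4) = 82.9 − 14.403 = 68.50 dB.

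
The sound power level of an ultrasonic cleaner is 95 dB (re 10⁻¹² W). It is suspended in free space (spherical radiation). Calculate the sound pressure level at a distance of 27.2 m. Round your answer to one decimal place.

L_p = L_w − 10·log₁₀(4π·r²) with r = 27.2 m.
4π·r² = 9297 m², 10·log₁₀ of that is 39.683 dB.
L_p = 95 − 39.683 = 55.32 dB.

55.3 dB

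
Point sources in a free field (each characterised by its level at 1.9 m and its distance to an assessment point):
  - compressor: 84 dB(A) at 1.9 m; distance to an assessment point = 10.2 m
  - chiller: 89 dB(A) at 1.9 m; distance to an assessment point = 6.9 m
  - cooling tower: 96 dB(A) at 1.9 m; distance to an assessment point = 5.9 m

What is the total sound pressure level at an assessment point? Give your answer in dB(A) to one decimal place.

Propagate each source to the receiver with L = L_ref − 20·log₁₀(r/r_ref), then add intensities.
compressor: 84 − 20·log₁₀(10.2/1.9) = 84 − 14.60 = 69.40 dB(A).
chiller: 89 − 20·log₁₀(6.9/1.9) = 89 − 11.20 = 77.80 dB(A).
cooling tower: 96 − 20·log₁₀(5.9/1.9) = 96 − 9.84 = 86.16 dB(A).
Σ 10^(L/10) = 4.818e+08 → L_total = 10·log₁₀(4.818e+08) = 86.83 dB(A).

86.8 dB(A)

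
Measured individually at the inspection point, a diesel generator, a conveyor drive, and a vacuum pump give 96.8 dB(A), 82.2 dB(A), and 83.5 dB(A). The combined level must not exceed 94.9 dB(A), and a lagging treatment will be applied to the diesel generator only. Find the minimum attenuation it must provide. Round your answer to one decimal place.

The untreated sources together contribute 10^(82.2/10) + 10^(83.5/10) = 3.898e+08, i.e. 85.91 dB(A).
To meet 94.9 dB(A) overall, the treated diesel generator may contribute at most 10^(94.9/10) − 3.898e+08 = 2.700e+09, i.e. 94.31 dB(A).
Required insertion loss = 96.8 − 94.31 = 2.49 dB.

2.5 dB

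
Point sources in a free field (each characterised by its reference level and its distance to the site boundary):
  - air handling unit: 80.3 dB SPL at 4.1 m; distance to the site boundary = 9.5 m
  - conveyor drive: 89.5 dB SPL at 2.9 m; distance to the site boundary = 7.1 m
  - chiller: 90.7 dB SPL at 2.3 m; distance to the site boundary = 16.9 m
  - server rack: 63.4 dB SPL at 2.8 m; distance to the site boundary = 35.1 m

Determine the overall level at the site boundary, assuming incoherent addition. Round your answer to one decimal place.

82.8 dB SPL

Propagate each source to the receiver with L = L_ref − 20·log₁₀(r/r_ref), then add intensities.
air handling unit: 80.3 − 20·log₁₀(9.5/4.1) = 80.3 − 7.30 = 73.00 dB SPL.
conveyor drive: 89.5 − 20·log₁₀(7.1/2.9) = 89.5 − 7.78 = 81.72 dB SPL.
chiller: 90.7 − 20·log₁₀(16.9/2.3) = 90.7 − 17.32 = 73.38 dB SPL.
server rack: 63.4 − 20·log₁₀(35.1/2.8) = 63.4 − 21.96 = 41.44 dB SPL.
Σ 10^(L/10) = 1.904e+08 → L_total = 10·log₁₀(1.904e+08) = 82.80 dB SPL.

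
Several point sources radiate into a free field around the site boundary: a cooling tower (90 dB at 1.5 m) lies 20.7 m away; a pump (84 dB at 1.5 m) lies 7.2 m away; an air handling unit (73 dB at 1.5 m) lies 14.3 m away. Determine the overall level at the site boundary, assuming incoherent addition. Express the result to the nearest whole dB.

Propagate each source to the receiver with L = L_ref − 20·log₁₀(r/r_ref), then add intensities.
cooling tower: 90 − 20·log₁₀(20.7/1.5) = 90 − 22.80 = 67.20 dB.
pump: 84 − 20·log₁₀(7.2/1.5) = 84 − 13.62 = 70.38 dB.
air handling unit: 73 − 20·log₁₀(14.3/1.5) = 73 − 19.58 = 53.42 dB.
Σ 10^(L/10) = 1.637e+07 → L_total = 10·log₁₀(1.637e+07) = 72.14 dB.

72 dB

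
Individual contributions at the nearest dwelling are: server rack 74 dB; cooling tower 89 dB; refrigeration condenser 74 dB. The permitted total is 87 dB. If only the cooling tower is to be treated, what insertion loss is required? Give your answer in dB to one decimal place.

The untreated sources together contribute 10^(74/10) + 10^(74/10) = 5.024e+07, i.e. 77.01 dB.
The limit corresponds to 10^(87/10) = 5.012e+08; subtracting the fixed part leaves 4.509e+08 for the cooling tower, i.e. 86.54 dB.
So the cooling tower must be reduced from 89 to 86.54 dB: IL = 2.46 dB.

2.5 dB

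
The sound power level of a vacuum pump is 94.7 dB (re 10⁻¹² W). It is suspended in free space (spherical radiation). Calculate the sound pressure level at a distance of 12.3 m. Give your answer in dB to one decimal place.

The power spreads over a sphere of area 4π·r², so L_p = L_w − 10·log₁₀(4π·r²).
4π·r² = 1901 m², 10·log₁₀ of that is 32.790 dB.
L_p = 94.7 − 32.790 = 61.91 dB.

61.9 dB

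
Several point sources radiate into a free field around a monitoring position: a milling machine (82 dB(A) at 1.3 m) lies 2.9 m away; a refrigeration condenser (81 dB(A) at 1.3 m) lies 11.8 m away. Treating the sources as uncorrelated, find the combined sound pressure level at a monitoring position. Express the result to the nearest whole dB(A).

75 dB(A)

Apply inverse-square spreading to bring every level to the receiver, then sum 10^(L/10).
milling machine: 82 − 20·log₁₀(2.9/1.3) = 82 − 6.97 = 75.03 dB(A).
refrigeration condenser: 81 − 20·log₁₀(11.8/1.3) = 81 − 19.16 = 61.84 dB(A).
Σ 10^(L/10) = 3.338e+07 → L_total = 10·log₁₀(3.338e+07) = 75.23 dB(A).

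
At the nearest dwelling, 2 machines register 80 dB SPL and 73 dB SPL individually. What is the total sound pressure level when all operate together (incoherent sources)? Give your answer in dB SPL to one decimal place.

Incoherent sources combine by intensity addition: L_total = 10·log₁₀(Σ 10^(L_i/10)).
Σ 10^(L/10) = 10^(80/10) + 10^(73/10) = 1.200e+08.
L_total = 10·log₁₀(1.200e+08) = 80.79 dB SPL.

80.8 dB SPL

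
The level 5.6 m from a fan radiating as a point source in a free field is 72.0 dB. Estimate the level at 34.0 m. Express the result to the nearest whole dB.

56 dB

For a point source, L₂ = L₁ − 20·log₁₀(r₂/r₁).
L₂ = 72.0 − 20·log₁₀(34.0/5.6) = 72.0 − 15.666 = 56.33 dB.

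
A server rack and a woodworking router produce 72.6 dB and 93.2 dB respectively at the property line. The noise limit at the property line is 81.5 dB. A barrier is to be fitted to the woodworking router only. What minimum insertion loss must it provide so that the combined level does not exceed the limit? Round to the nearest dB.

The untreated sources together contribute 10^(72.6/10) = 1.820e+07, i.e. 72.60 dB.
To meet 81.5 dB overall, the treated woodworking router may contribute at most 10^(81.5/10) − 1.820e+07 = 1.231e+08, i.e. 80.90 dB.
Required insertion loss = 93.2 − 80.90 = 12.30 dB.

12 dB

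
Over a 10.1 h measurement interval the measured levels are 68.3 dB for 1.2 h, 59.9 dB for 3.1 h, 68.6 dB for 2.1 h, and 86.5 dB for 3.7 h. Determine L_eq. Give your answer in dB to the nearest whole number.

L_eq = 10·log₁₀[(1/T)·Σ tᵢ·10^(Lᵢ/10)] with T = 10.1 h.
Σ tᵢ·10^(Lᵢ/10) = 1.2·10^(68.3/10) + 3.1·10^(59.9/10) + 2.1·10^(68.6/10) + 3.7·10^(86.5/10) = 1.679e+09.
L_eq = 10·log₁₀(1.679e+09/10.1) = 82.21 dB.

82 dB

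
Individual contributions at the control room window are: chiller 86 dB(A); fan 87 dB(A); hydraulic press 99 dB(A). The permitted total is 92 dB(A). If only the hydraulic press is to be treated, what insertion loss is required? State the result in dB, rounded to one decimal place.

10.6 dB

Everything except the hydraulic press sums to 10^(86/10) + 10^(87/10) = 8.993e+08 in linear terms, 89.54 dB(A).
The limit corresponds to 10^(92/10) = 1.585e+09; subtracting the fixed part leaves 6.856e+08 for the hydraulic press, i.e. 88.36 dB(A).
So the hydraulic press must be reduced from 99 to 88.36 dB(A): IL = 10.64 dB.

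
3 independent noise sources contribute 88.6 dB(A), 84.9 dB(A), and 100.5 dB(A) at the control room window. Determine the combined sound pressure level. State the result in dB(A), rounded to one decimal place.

100.9 dB(A)

Incoherent sources combine by intensity addition: L_total = 10·log₁₀(Σ 10^(L_i/10)).
Σ 10^(L/10) = 10^(88.6/10) + 10^(84.9/10) + 10^(100.5/10) = 1.225e+10.
L_total = 10·log₁₀(1.225e+10) = 100.88 dB(A).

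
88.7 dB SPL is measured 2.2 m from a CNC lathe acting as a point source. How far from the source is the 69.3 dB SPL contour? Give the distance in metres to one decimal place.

20.5 m

The 19.4 dB drop corresponds to a distance ratio of 10^(19.4/20) for a point source.
r₂ = 2.2·10^((88.7−69.3)/20) = 2.2·10^(19.4/20) = 20.53 m.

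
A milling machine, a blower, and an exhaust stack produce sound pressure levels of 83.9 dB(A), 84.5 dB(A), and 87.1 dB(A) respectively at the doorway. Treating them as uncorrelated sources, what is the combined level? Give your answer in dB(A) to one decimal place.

Incoherent sources combine by intensity addition: L_total = 10·log₁₀(Σ 10^(L_i/10)).
Σ 10^(L/10) = 10^(83.9/10) + 10^(84.5/10) + 10^(87.1/10) = 1.040e+09.
L_total = 10·log₁₀(1.040e+09) = 90.17 dB(A).

90.2 dB(A)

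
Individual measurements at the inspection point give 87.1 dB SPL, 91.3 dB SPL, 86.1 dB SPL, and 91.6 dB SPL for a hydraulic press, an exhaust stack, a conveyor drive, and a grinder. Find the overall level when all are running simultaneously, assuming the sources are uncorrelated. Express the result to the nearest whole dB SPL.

96 dB SPL

For uncorrelated sources the intensities add, so convert each level to linear form, sum, and take 10·log₁₀ of the total.
Σ 10^(L/10) = 10^(87.1/10) + 10^(91.3/10) + 10^(86.1/10) + 10^(91.6/10) = 3.715e+09.
L_total = 10·log₁₀(3.715e+09) = 95.70 dB SPL.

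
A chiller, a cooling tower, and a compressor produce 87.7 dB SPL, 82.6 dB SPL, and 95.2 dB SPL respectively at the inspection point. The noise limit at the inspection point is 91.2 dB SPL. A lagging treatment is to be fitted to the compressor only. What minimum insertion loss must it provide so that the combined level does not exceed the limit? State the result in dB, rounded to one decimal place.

7.8 dB

The untreated sources together contribute 10^(87.7/10) + 10^(82.6/10) = 7.708e+08, i.e. 88.87 dB SPL.
The limit corresponds to 10^(91.2/10) = 1.318e+09; subtracting the fixed part leaves 5.474e+08 for the compressor, i.e. 87.38 dB SPL.
Required insertion loss = 95.2 − 87.38 = 7.82 dB.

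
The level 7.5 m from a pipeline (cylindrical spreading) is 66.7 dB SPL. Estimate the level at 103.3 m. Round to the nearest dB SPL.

Line-source attenuation: ΔL = 10·log₁₀(r₂/r₁) = 10·log₁₀(103.3/7.5) = 11.390 dB.
L₂ = 66.7 − 10·log₁₀(103.3/7.5) = 66.7 − 11.390 = 55.31 dB SPL.

55 dB SPL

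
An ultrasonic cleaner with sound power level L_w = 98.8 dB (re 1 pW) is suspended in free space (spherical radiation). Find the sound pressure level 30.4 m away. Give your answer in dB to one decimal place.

L_p = L_w − 10·log₁₀(4π·r²) with r = 30.4 m.
4π·r² = 1.161e+04 m², 10·log₁₀ of that is 40.650 dB.
L_p = 98.8 − 40.650 = 58.15 dB.

58.2 dB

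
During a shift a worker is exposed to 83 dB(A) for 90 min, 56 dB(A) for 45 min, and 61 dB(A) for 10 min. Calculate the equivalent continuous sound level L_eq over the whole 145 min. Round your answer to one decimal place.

80.9 dB(A)

Weight each interval's intensity by its duration and average over T = 145 min:
Σ tᵢ·10^(Lᵢ/10) = 90·10^(83/10) + 45·10^(56/10) + 10·10^(61/10) = 1.799e+10.
L_eq = 10·log₁₀(1.799e+10/145) = 80.94 dB(A).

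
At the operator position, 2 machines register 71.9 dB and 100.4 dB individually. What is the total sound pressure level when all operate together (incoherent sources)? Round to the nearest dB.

100 dB

For uncorrelated sources the intensities add, so convert each level to linear form, sum, and take 10·log₁₀ of the total.
Σ 10^(L/10) = 10^(71.9/10) + 10^(100.4/10) = 1.098e+10.
L_total = 10·log₁₀(1.098e+10) = 100.41 dB.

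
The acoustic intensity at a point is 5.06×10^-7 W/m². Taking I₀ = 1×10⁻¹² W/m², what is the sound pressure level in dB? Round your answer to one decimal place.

57.0 dB

Dividing by I₀ shifts the exponent by 12: I/I₀ = 5.06×10^5.
L = 10·(0.7042 + 5) = 57.04 dB.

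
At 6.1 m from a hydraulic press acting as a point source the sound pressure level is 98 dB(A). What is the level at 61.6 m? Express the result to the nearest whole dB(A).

78 dB(A)

Point-source attenuation: ΔL = 20·log₁₀(r₂/r₁) = 20·log₁₀(61.6/6.1) = 20.085 dB.
L₂ = 98 − 20·log₁₀(61.6/6.1) = 98 − 20.085 = 77.91 dB(A).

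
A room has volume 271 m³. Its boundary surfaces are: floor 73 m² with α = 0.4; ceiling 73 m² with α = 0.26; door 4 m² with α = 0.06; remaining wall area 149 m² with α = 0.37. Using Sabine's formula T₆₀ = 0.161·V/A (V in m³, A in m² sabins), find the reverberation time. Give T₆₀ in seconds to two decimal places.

A = Σ Sᵢαᵢ = 73·0.4 + 73·0.26 + 4·0.06 + 149·0.37 = 103.55 m².
T₆₀ = 0.161·V/A = 0.161·271/103.55 = 0.421 s.

0.42 s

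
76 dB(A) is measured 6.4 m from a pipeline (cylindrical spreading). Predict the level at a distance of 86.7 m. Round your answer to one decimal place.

64.7 dB(A)

Cylindrical spreading from a line source gives a 10·log₁₀(r₂/r₁) drop.
L₂ = 76 − 10·log₁₀(86.7/6.4) = 76 − 11.318 = 64.68 dB(A).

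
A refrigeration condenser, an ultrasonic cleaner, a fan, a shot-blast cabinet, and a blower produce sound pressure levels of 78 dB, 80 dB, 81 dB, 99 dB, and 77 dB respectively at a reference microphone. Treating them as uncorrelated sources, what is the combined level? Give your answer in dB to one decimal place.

99.2 dB

Incoherent sources combine by intensity addition: L_total = 10·log₁₀(Σ 10^(L_i/10)).
Σ 10^(L/10) = 10^(78/10) + 10^(80/10) + 10^(81/10) + 10^(99/10) + 10^(77/10) = 8.282e+09.
L_total = 10·log₁₀(8.282e+09) = 99.18 dB.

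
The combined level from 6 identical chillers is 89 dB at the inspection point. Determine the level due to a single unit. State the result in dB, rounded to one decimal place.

Dividing the total intensity by 6 lowers the level by 10·log₁₀ 6 = 7.782 dB: L₁ = 89 − 7.782.

81.2 dB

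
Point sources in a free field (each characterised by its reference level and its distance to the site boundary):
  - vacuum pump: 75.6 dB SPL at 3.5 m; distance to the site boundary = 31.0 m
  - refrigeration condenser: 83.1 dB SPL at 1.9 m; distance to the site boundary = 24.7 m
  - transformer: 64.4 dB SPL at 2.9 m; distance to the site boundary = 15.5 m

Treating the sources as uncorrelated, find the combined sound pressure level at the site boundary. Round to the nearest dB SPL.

Propagate each source to the receiver with L = L_ref − 20·log₁₀(r/r_ref), then add intensities.
vacuum pump: 75.6 − 20·log₁₀(31.0/3.5) = 75.6 − 18.95 = 56.65 dB SPL.
refrigeration condenser: 83.1 − 20·log₁₀(24.7/1.9) = 83.1 − 22.28 = 60.82 dB SPL.
transformer: 64.4 − 20·log₁₀(15.5/2.9) = 64.4 − 14.56 = 49.84 dB SPL.
Σ 10^(L/10) = 1.767e+06 → L_total = 10·log₁₀(1.767e+06) = 62.47 dB SPL.

62 dB SPL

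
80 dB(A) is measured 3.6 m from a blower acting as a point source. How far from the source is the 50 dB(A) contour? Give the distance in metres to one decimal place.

113.8 m

For a point source L₁ − L₂ = 20·log₁₀(r₂/r₁), so r₂ = r₁·10^((L₁−L₂)/20).
r₂ = 3.6·10^((80−50)/20) = 3.6·10^(30.0/20) = 113.84 m.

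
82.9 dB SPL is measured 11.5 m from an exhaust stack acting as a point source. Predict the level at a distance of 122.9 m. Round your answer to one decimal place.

Point-source attenuation: ΔL = 20·log₁₀(r₂/r₁) = 20·log₁₀(122.9/11.5) = 20.577 dB.
L₂ = 82.9 − 20·log₁₀(122.9/11.5) = 82.9 − 20.577 = 62.32 dB SPL.

62.3 dB SPL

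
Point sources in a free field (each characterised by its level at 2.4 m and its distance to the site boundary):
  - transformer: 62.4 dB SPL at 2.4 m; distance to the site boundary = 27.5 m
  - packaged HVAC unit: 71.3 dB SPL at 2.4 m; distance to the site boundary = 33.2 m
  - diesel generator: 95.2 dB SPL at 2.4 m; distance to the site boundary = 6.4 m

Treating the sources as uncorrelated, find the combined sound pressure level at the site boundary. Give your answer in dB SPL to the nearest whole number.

First find each source's level at the receiver (point-source: −20·log₁₀(r/r_ref)), then combine on an intensity basis.
transformer: 62.4 − 20·log₁₀(27.5/2.4) = 62.4 − 21.18 = 41.22 dB SPL.
packaged HVAC unit: 71.3 − 20·log₁₀(33.2/2.4) = 71.3 − 22.82 = 48.48 dB SPL.
diesel generator: 95.2 − 20·log₁₀(6.4/2.4) = 95.2 − 8.52 = 86.68 dB SPL.
Σ 10^(L/10) = 4.657e+08 → L_total = 10·log₁₀(4.657e+08) = 86.68 dB SPL.

87 dB SPL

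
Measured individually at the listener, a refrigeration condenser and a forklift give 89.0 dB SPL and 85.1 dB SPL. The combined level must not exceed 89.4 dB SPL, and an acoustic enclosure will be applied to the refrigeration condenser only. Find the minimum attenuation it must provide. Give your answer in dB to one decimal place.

1.6 dB

Fixed contribution from the other source: Σ 10^(L/10) = 10^(85.1/10) = 3.236e+08 (85.10 dB SPL).
To meet 89.4 dB SPL overall, the treated refrigeration condenser may contribute at most 10^(89.4/10) − 3.236e+08 = 5.474e+08, i.e. 87.38 dB SPL.
Required insertion loss = 89.0 − 87.38 = 1.62 dB.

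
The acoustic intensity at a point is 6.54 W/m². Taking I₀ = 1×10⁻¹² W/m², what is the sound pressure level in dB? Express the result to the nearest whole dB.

128 dB

Dividing by I₀ shifts the exponent by 12: I/I₀ = 6.54×10^12.
L = 10·(0.8156 + 12) = 128.16 dB.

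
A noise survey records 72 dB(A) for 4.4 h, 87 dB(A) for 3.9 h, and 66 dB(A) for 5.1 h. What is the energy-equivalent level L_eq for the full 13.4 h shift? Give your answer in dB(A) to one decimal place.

81.8 dB(A)

L_eq = 10·log₁₀[(1/T)·Σ tᵢ·10^(Lᵢ/10)] with T = 13.4 h.
Σ tᵢ·10^(Lᵢ/10) = 4.4·10^(72/10) + 3.9·10^(87/10) + 5.1·10^(66/10) = 2.045e+09.
L_eq = 10·log₁₀(2.045e+09/13.4) = 81.84 dB(A).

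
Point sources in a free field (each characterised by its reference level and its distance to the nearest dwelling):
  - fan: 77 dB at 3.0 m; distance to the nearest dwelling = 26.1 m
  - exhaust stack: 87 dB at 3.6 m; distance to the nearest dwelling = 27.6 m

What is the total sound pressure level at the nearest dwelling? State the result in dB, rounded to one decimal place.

First find each source's level at the receiver (point-source: −20·log₁₀(r/r_ref)), then combine on an intensity basis.
fan: 77 − 20·log₁₀(26.1/3.0) = 77 − 18.79 = 58.21 dB.
exhaust stack: 87 − 20·log₁₀(27.6/3.6) = 87 − 17.69 = 69.31 dB.
Σ 10^(L/10) = 9.189e+06 → L_total = 10·log₁₀(9.189e+06) = 69.63 dB.

69.6 dB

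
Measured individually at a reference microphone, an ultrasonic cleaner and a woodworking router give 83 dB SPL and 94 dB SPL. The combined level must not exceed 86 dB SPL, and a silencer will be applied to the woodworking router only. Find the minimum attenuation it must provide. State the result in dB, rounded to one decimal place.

The untreated sources together contribute 10^(83/10) = 1.995e+08, i.e. 83.00 dB SPL.
The limit corresponds to 10^(86/10) = 3.981e+08; subtracting the fixed part leaves 1.986e+08 for the woodworking router, i.e. 82.98 dB SPL.
So the woodworking router must be reduced from 94 to 82.98 dB SPL: IL = 11.02 dB.

11.0 dB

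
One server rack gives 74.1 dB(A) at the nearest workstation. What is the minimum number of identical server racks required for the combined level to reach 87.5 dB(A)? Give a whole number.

Need L₁ + 10·log₁₀ N ≥ 87.5, i.e. log₁₀ N ≥ 1.34.
N ≥ 10^(13.4/10) = 21.878, so N = 22.

22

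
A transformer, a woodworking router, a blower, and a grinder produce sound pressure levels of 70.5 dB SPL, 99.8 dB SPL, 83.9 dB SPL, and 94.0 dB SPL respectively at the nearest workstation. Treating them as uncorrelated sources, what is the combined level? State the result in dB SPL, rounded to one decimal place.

For uncorrelated sources the intensities add, so convert each level to linear form, sum, and take 10·log₁₀ of the total.
Σ 10^(L/10) = 10^(70.5/10) + 10^(99.8/10) + 10^(83.9/10) + 10^(94.0/10) = 1.232e+10.
L_total = 10·log₁₀(1.232e+10) = 100.91 dB SPL.

100.9 dB SPL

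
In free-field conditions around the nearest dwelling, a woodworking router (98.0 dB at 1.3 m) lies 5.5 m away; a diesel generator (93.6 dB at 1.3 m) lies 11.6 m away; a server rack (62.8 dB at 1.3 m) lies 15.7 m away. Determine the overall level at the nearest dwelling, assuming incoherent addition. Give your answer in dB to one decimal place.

85.8 dB

Propagate each source to the receiver with L = L_ref − 20·log₁₀(r/r_ref), then add intensities.
woodworking router: 98.0 − 20·log₁₀(5.5/1.3) = 98.0 − 12.53 = 85.47 dB.
diesel generator: 93.6 − 20·log₁₀(11.6/1.3) = 93.6 − 19.01 = 74.59 dB.
server rack: 62.8 − 20·log₁₀(15.7/1.3) = 62.8 − 21.64 = 41.16 dB.
Σ 10^(L/10) = 3.813e+08 → L_total = 10·log₁₀(3.813e+08) = 85.81 dB.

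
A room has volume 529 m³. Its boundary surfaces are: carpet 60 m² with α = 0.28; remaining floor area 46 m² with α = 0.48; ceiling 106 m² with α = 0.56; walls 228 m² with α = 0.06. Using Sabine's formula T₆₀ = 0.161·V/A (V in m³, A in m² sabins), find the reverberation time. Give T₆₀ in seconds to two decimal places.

Summing Sᵢαᵢ: 60·0.28 + 46·0.48 + 106·0.56 + 228·0.06 = 111.92 m².
T₆₀ = 0.161 × 529 / 111.92 = 0.761 s.

0.76 s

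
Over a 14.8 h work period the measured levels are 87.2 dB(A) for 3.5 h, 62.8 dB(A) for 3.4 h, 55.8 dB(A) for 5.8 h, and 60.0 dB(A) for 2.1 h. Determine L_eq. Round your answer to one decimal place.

The energy average is taken in the linear domain: L_eq = 10·log₁₀[(Σ tᵢ·10^(Lᵢ/10))/T], T = 14.8 h.
Σ tᵢ·10^(Lᵢ/10) = 3.5·10^(87.2/10) + 3.4·10^(62.8/10) + 5.8·10^(55.8/10) + 2.1·10^(60.0/10) = 1.848e+09.
L_eq = 10·log₁₀(1.848e+09/14.8) = 80.96 dB(A).

81.0 dB(A)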